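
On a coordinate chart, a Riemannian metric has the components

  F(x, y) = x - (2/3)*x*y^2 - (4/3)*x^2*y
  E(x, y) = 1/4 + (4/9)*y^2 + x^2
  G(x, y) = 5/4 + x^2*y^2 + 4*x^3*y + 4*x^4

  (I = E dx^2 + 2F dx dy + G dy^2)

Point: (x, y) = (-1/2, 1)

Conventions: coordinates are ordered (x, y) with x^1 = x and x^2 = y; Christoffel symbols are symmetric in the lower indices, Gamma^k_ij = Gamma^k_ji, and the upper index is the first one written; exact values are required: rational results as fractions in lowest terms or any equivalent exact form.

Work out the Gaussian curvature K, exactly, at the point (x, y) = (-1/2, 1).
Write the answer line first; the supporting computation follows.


Answer: K = -5664/4489

E = 17/18, F = -1/2, G = 5/4, EG - F^2 = 67/72 at the point
E_x = -1, E_y = 8/9, F_x = 5/3, F_y = 1/3, G_x = 0, G_y = 0
E_yy = 8/9, F_xy = 0, G_xx = 2
Evaluate Brioschi's two determinant matrices M1, M2 and divide by (EG - F^2)^2.
M1 = [[-E_yy/2 + F_xy - G_xx/2, E_x/2, F_x - E_y/2], [F_y - G_x/2, E, F], [G_y/2, F, G]] = [[-13/9, -1/2, 11/9], [1/3, 17/18, -1/2], [0, -1/2, 5/4]]; det M1 = -217/162
M2 = [[0, E_y/2, G_x/2], [E_y/2, E, F], [G_x/2, F, G]] = [[0, 4/9, 0], [4/9, 17/18, -1/2], [0, -1/2, 5/4]]; det M2 = -20/81
det M1 - det M2 = -59/54; K = -59/54 / (67/72)^2 = -5664/4489


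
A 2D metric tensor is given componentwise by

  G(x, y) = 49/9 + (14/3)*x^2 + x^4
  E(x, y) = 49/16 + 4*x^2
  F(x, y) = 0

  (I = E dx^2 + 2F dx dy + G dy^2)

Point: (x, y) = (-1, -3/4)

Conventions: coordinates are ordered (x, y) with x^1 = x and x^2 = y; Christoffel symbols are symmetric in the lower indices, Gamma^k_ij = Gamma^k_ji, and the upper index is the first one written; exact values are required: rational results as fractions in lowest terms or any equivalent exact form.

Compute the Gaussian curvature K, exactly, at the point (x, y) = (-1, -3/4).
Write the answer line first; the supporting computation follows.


Answer: K = -2352/63845

E = 113/16, F = 0, G = 100/9, EG - F^2 = 2825/36 at the point
E_x = -8, E_y = 0, F_x = 0, F_y = 0, G_x = -40/3, G_y = 0
E_yy = 0, F_xy = 0, G_xx = 64/3
Apply the Brioschi formula K = (det M1 - det M2)/(EG - F^2)^2 over the derivative matrices of E, F, G.
M1 = [[-E_yy/2 + F_xy - G_xx/2, E_x/2, F_x - E_y/2], [F_y - G_x/2, E, F], [G_y/2, F, G]] = [[-32/3, -4, 0], [20/3, 113/16, 0], [0, 0, 100/9]]; det M1 = -14600/27
M2 = [[0, E_y/2, G_x/2], [E_y/2, E, F], [G_x/2, F, G]] = [[0, 0, -20/3], [0, 113/16, 0], [-20/3, 0, 100/9]]; det M2 = -2825/9
det M1 - det M2 = -6125/27; K = -6125/27 / (2825/36)^2 = -2352/63845


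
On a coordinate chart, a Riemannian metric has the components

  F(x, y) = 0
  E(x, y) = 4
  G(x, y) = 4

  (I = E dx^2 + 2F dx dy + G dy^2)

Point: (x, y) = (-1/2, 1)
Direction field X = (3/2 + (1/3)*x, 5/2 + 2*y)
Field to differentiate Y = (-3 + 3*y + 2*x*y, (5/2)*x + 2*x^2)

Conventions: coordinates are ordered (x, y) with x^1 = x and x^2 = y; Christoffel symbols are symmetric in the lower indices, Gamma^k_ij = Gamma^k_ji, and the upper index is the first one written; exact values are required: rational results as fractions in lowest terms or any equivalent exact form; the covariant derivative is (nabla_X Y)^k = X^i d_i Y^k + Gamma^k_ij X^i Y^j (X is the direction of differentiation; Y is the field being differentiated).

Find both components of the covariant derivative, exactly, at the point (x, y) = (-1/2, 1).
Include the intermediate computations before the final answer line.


E = 4, F = 0, G = 4 at the point
E_x = 0, E_y = 0, F_x = 0, F_y = 0, G_x = 0, G_y = 0
EG - F^2 = 16;  g^inv = (1/16) * [[4, 0], [0, 4]]
first-kind symbols [ij,l] = (1/2)(d_i g_jl + d_j g_il - d_l g_ij): [xx,x] = E_x/2 = 0, [xx,y] = F_x - E_y/2 = 0, [xy,x] = E_y/2 = 0, [xy,y] = G_x/2 = 0, [yy,x] = F_y - G_x/2 = 0, [yy,y] = G_y/2 = 0
Gamma^x_ij = (G*[ij,x] - F*[ij,y])/(EG - F^2), Gamma^y_ij = (E*[ij,y] - F*[ij,x])/(EG - F^2)
Gamma_xxx = 0, Gamma_xxy = 0, Gamma_xyy = 0, Gamma_yxx = 0, Gamma_yxy = 0, Gamma_yyy = 0
X = (4/3, 9/2), Y = (-1, -3/4) at the point

Answer: (nabla_X Y)^x = 35/3, (nabla_X Y)^y = 2/3


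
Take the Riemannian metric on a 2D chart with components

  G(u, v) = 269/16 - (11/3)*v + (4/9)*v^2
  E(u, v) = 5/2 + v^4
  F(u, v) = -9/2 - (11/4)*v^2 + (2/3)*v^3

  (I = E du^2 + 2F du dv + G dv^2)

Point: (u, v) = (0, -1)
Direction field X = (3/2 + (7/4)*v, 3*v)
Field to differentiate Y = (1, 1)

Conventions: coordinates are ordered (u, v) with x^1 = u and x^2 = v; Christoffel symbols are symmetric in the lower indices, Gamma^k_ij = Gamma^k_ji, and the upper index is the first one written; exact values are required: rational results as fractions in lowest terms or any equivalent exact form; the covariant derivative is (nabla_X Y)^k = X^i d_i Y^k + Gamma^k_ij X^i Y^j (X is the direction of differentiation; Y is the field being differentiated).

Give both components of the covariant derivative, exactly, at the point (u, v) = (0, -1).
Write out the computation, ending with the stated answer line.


E = 7/2, F = -95/12, G = 3013/144 at the point
E_u = 0, E_v = -4, F_u = 0, F_v = 15/2, G_u = 0, G_v = -41/9
EG - F^2 = 3041/288;  g^inv = (288/3041) * [[3013/144, 95/12], [95/12, 7/2]]
first-kind symbols [ij,l] = (1/2)(d_i g_jl + d_j g_il - d_l g_ij): [uu,u] = E_u/2 = 0, [uu,v] = F_u - E_v/2 = 2, [uv,u] = E_v/2 = -2, [uv,v] = G_u/2 = 0, [vv,u] = F_v - G_u/2 = 15/2, [vv,v] = G_v/2 = -41/18
Gamma^u_ij = (G*[ij,u] - F*[ij,v])/(EG - F^2), Gamma^v_ij = (E*[ij,v] - F*[ij,u])/(EG - F^2)
Gamma_uuu = 4560/3041, Gamma_uuv = -12052/3041, Gamma_uvv = 120005/9123, Gamma_vuu = 2016/3041, Gamma_vuv = -4560/3041, Gamma_vvv = 14804/3041
X = (-1/4, -3), Y = (1, 1) at the point

Answer: (nabla_X Y)^u = -81976/3041, (nabla_X Y)^v = -30096/3041


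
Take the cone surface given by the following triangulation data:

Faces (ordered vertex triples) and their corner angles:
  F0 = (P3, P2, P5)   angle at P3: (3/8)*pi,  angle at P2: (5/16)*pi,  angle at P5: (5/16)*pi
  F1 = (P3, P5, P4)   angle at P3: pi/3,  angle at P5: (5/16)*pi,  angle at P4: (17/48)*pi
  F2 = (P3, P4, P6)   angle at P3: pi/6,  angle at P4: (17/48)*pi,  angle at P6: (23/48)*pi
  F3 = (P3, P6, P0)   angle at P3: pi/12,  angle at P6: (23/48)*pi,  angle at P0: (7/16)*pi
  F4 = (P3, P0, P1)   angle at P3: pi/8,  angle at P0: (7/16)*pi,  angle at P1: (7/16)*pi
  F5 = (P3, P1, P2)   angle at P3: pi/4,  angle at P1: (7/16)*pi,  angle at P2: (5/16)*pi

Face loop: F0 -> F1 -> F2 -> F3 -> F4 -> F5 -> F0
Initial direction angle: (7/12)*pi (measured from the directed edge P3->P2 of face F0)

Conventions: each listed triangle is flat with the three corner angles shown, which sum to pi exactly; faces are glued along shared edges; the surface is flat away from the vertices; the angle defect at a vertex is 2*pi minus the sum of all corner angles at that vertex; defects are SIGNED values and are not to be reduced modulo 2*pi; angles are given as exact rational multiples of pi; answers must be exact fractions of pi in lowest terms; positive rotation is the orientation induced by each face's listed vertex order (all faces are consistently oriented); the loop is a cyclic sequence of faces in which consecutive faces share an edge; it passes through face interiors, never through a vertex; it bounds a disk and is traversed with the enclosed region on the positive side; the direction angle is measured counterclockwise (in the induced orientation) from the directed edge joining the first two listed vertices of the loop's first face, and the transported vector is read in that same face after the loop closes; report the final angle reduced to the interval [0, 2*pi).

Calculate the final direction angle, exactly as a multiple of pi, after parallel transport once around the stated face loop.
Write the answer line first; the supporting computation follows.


Answer: final direction angle = (5/4)*pi

enclosed vertex P3: corner angles sum to (4/3)*pi, defect = 2*pi - (4/3)*pi = (2/3)*pi
the rotation equals the total enclosed defect, so the final angle is initial + defects (mod 2*pi)
final angle = (7/12)*pi + (2/3)*pi = (5/4)*pi (mod 2*pi)


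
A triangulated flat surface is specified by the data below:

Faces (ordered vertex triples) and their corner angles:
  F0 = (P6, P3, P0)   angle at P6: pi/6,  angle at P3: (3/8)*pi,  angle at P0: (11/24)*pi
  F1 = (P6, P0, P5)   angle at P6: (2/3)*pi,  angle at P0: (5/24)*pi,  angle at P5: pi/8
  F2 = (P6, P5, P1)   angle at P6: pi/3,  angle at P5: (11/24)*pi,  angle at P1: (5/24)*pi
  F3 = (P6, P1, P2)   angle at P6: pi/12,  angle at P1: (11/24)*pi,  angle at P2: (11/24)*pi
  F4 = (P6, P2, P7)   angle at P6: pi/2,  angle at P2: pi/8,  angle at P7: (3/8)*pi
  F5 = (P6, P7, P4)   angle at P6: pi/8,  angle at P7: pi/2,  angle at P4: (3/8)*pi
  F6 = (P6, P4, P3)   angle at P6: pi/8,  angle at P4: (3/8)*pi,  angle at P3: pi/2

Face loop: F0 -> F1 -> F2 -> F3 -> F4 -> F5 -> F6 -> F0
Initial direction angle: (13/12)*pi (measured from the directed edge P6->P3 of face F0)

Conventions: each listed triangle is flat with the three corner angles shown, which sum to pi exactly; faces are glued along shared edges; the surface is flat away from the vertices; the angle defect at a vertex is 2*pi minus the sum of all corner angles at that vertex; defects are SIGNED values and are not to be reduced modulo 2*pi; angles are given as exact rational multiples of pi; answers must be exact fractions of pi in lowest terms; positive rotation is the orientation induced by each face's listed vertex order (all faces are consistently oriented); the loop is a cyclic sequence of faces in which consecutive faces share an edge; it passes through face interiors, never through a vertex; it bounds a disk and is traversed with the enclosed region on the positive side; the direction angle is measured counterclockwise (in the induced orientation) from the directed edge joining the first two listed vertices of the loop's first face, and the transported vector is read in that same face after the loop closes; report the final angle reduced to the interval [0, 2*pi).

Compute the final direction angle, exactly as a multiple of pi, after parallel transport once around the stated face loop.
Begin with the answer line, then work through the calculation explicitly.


Answer: final direction angle = (13/12)*pi

enclosed vertex P6: corner angles sum to 2*pi, defect = 2*pi - 2*pi = 0
the rotation equals the total enclosed defect, so the final angle is initial + defects (mod 2*pi)
final angle = (13/12)*pi + 0 = (13/12)*pi (mod 2*pi)


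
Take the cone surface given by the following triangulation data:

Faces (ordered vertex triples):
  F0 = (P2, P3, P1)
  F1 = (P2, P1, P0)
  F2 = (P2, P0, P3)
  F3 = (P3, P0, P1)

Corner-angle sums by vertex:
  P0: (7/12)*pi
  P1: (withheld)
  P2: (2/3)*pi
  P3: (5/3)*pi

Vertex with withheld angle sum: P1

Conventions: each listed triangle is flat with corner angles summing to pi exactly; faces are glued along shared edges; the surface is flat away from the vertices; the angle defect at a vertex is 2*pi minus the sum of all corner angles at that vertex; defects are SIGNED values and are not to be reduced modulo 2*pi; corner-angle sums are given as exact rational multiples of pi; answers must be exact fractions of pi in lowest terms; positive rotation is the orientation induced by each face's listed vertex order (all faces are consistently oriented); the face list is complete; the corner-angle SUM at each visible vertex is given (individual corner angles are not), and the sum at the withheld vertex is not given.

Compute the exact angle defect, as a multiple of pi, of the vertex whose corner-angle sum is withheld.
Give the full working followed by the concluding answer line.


V = 4, E = 6, F = 4; chi = V - E + F = 2
Gauss-Bonnet: total defect = 2*pi*chi = 4*pi; visible defects sum to (37/12)*pi

Answer: defect(P1) = (11/12)*pi


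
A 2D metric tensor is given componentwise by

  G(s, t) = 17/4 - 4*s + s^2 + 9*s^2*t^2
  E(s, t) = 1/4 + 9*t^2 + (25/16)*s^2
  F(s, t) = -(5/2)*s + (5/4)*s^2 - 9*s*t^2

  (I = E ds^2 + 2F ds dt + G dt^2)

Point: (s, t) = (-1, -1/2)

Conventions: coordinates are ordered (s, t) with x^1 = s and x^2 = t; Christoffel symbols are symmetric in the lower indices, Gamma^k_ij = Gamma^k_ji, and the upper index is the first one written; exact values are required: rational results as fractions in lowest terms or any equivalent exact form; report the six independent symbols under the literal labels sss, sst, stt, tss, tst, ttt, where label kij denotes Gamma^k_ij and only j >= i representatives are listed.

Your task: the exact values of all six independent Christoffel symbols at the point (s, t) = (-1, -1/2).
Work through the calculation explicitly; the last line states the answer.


E = 65/16, F = 6, G = 23/2 at the point
E_s = -25/8, E_t = -9, F_s = -29/4, F_t = -9, G_s = -21/2, G_t = -9
EG - F^2 = 343/32;  g^inv = (32/343) * [[23/2, -6], [-6, 65/16]]
first-kind symbols [ij,l] = (1/2)(d_i g_jl + d_j g_il - d_l g_ij): [ss,s] = E_s/2 = -25/16, [ss,t] = F_s - E_t/2 = -11/4, [st,s] = E_t/2 = -9/2, [st,t] = G_s/2 = -21/4, [tt,s] = F_t - G_s/2 = -15/4, [tt,t] = G_t/2 = -9/2
Gamma^s_ij = (G*[ij,s] - F*[ij,t])/(EG - F^2), Gamma^t_ij = (E*[ij,t] - F*[ij,s])/(EG - F^2)

Answer: Gamma_sss = -47/343, Gamma_sst = -648/343, Gamma_stt = -516/343, Gamma_tss = -115/686, Gamma_tst = 363/686, Gamma_ttt = 135/343


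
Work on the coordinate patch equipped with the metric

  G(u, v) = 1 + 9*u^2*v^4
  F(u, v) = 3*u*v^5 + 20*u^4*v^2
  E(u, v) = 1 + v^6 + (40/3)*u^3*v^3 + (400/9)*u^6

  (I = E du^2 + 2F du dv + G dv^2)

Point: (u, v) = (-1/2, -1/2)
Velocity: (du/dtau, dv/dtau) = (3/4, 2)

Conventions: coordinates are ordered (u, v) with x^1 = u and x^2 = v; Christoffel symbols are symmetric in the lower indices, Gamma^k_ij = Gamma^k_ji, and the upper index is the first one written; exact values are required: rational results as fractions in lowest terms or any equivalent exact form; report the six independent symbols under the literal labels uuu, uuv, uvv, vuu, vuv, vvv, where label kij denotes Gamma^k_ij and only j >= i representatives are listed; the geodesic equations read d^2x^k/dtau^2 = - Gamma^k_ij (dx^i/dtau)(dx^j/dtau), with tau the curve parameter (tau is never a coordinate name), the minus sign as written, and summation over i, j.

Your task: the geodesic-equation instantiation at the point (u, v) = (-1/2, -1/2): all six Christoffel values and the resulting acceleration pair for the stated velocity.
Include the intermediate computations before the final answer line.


E = 1105/576, F = 23/64, G = 73/64 at the point
E_u = -115/12, E_v = -23/16, F_u = -83/32, F_v = -55/32, G_u = -9/16, G_v = -9/8
EG - F^2 = 593/288;  g^inv = (288/593) * [[73/64, -23/64], [-23/64, 1105/576]]
first-kind symbols [ij,l] = (1/2)(d_i g_jl + d_j g_il - d_l g_ij): [uu,u] = E_u/2 = -115/24, [uu,v] = F_u - E_v/2 = -15/8, [uv,u] = E_v/2 = -23/32, [uv,v] = G_u/2 = -9/32, [vv,u] = F_v - G_u/2 = -23/16, [vv,v] = G_v/2 = -9/16
Gamma^u_ij = (G*[ij,u] - F*[ij,v])/(EG - F^2), Gamma^v_ij = (E*[ij,v] - F*[ij,u])/(EG - F^2)
Gamma_uuu = -1380/593, Gamma_uuv = -207/593, Gamma_uvv = -414/593, Gamma_vuu = -540/593, Gamma_vuv = -81/593, Gamma_vvv = -162/593
d^2u/dtau^2 = -(Gamma_uuu*(3/4)^2 + 2*Gamma_uuv*(3/4)*(2) + Gamma_uvv*(2)^2) = 12213/2372
d^2v/dtau^2 = -(Gamma_vuu*(3/4)^2 + 2*Gamma_vuv*(3/4)*(2) + Gamma_vvv*(2)^2) = 4779/2372

Answer: Gamma_uuu = -1380/593, Gamma_uuv = -207/593, Gamma_uvv = -414/593, Gamma_vuu = -540/593, Gamma_vuv = -81/593, Gamma_vvv = -162/593; accelerations (d^2u/dtau^2, d^2v/dtau^2) = (12213/2372, 4779/2372)


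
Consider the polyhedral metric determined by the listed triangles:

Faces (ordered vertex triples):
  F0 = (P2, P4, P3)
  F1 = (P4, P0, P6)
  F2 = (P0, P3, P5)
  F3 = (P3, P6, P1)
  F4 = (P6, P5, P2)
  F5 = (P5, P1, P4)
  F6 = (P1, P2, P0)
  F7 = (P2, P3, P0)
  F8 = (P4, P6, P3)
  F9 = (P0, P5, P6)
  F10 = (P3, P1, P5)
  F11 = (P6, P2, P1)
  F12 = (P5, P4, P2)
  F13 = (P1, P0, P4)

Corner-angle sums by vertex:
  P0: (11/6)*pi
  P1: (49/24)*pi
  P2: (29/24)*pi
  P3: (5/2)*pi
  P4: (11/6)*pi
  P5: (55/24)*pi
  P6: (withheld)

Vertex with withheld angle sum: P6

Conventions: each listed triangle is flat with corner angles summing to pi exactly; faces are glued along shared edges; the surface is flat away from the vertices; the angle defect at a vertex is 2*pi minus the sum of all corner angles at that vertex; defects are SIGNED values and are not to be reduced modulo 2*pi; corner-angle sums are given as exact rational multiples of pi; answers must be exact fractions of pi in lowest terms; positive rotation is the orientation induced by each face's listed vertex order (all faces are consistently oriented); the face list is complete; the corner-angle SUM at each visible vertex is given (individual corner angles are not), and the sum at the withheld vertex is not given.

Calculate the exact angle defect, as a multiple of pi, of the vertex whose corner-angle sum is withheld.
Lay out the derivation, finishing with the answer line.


V = 7, E = 21, F = 14; chi = V - E + F = 0
Gauss-Bonnet: total defect = 2*pi*chi = 0; visible defects sum to (7/24)*pi

Answer: defect(P6) = (-7/24)*pi


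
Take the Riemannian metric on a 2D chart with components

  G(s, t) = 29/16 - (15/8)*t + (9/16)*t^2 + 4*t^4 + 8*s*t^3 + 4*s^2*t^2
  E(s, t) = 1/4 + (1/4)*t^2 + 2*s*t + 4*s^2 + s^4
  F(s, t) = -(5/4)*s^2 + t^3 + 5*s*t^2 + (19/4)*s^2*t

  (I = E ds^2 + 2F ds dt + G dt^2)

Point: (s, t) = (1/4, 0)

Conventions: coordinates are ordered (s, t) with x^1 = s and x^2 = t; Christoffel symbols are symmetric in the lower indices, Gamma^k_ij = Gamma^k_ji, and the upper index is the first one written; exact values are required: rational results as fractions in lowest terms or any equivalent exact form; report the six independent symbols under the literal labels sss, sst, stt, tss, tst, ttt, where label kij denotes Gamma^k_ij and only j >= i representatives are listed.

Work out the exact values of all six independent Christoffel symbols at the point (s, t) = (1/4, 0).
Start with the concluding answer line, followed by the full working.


Answer: Gamma_sss = 1844/929, Gamma_sst = 464/929, Gamma_stt = 476/929, Gamma_tss = -369/929, Gamma_tst = 20/929, Gamma_ttt = -460/929

E = 129/256, F = -5/64, G = 29/16 at the point
E_s = 33/16, E_t = 1/2, F_s = -5/8, F_t = 19/64, G_s = 0, G_t = -15/8
EG - F^2 = 929/1024;  g^inv = (1024/929) * [[29/16, 5/64], [5/64, 129/256]]
first-kind symbols [ij,l] = (1/2)(d_i g_jl + d_j g_il - d_l g_ij): [ss,s] = E_s/2 = 33/32, [ss,t] = F_s - E_t/2 = -7/8, [st,s] = E_t/2 = 1/4, [st,t] = G_s/2 = 0, [tt,s] = F_t - G_s/2 = 19/64, [tt,t] = G_t/2 = -15/16
Gamma^s_ij = (G*[ij,s] - F*[ij,t])/(EG - F^2), Gamma^t_ij = (E*[ij,t] - F*[ij,s])/(EG - F^2)


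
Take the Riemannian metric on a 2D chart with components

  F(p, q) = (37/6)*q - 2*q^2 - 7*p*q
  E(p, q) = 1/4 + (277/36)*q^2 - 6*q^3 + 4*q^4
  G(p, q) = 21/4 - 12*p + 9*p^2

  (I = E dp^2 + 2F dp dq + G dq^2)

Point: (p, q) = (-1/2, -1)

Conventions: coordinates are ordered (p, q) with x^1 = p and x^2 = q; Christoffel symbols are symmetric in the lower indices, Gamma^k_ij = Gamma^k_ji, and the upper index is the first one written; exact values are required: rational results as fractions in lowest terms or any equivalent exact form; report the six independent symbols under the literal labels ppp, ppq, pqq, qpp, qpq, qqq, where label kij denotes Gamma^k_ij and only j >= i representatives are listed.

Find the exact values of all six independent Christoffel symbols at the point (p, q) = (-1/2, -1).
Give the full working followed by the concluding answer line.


E = 323/18, F = -35/3, G = 27/2 at the point
E_p = 0, E_q = -889/18, F_p = 7, F_q = 41/3, G_p = -21, G_q = 0
EG - F^2 = 3821/36;  g^inv = (36/3821) * [[27/2, 35/3], [35/3, 323/18]]
first-kind symbols [ij,l] = (1/2)(d_i g_jl + d_j g_il - d_l g_ij): [pp,p] = E_p/2 = 0, [pp,q] = F_p - E_q/2 = 1141/36, [pq,p] = E_q/2 = -889/36, [pq,q] = G_p/2 = -21/2, [qq,p] = F_q - G_p/2 = 145/6, [qq,q] = G_q/2 = 0
Gamma^p_ij = (G*[ij,p] - F*[ij,q])/(EG - F^2), Gamma^q_ij = (E*[ij,q] - F*[ij,p])/(EG - F^2)

Answer: Gamma_ppp = 39935/11463, Gamma_ppq = -32823/7642, Gamma_pqq = 11745/3821, Gamma_qpp = 368543/68778, Gamma_qpq = -51464/11463, Gamma_qqq = 10150/3821


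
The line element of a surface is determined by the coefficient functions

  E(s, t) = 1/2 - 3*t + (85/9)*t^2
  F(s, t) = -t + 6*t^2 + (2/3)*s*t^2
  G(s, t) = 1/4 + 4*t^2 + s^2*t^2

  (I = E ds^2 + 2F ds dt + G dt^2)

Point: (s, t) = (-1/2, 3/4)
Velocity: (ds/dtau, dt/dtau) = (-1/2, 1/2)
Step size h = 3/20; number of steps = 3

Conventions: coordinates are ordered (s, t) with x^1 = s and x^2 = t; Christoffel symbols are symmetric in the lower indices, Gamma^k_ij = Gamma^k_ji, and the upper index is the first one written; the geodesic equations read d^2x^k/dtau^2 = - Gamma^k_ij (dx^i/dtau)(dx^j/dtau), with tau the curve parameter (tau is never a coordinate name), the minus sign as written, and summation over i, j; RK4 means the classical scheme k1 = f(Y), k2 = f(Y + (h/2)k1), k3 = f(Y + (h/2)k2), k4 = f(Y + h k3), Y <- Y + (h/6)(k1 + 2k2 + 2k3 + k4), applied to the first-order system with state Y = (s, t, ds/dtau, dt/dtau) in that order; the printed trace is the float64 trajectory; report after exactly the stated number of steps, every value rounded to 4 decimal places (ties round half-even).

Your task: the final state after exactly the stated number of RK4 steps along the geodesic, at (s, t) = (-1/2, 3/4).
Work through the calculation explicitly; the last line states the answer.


f(Y) = (ds/dtau, dt/dtau, -Gamma^s_ij Y'^i Y'^j, -Gamma^t_ij Y'^i Y'^j) with the Gammas evaluated at the stage position; h = 0.150000; intermediate values shown to 6 dp
step 0: s = -0.5000, t = 0.7500, ds/dtau = -0.5000, dt/dtau = 0.5000
step 1:
  k1: at (s, t) = (-0.500000, 0.750000), (ds/dtau, dt/dtau) = (-0.500000, 0.500000); Gamma_sss = 3.663004, Gamma_sst = 4.451770, Gamma_stt = 3.686813, Gamma_tss = -5.353621, Gamma_tst = -4.215835, Gamma_ttt = -2.196112; k1 = (-0.500000, 0.500000, 0.388431, -0.220485)
  k2: at (s, t) = (-0.537500, 0.787500), (ds/dtau, dt/dtau) = (-0.470868, 0.483464); Gamma_sss = 3.505366, Gamma_sst = 4.255199, Gamma_stt = 3.454197, Gamma_tss = -5.164583, Gamma_tst = -4.079361, Gamma_ttt = -2.057727; k2 = (-0.470868, 0.483464, 0.352799, -0.231272)
  k3: at (s, t) = (-0.535315, 0.786260), (ds/dtau, dt/dtau) = (-0.473540, 0.482655); Gamma_sss = 3.515180, Gamma_sst = 4.265205, Gamma_stt = 3.464744, Gamma_tss = -5.176904, Gamma_tst = -4.088656, Gamma_ttt = -2.066427; k3 = (-0.473540, 0.482655, 0.354303, -0.226721)
  k4: at (s, t) = (-0.571031, 0.822398), (ds/dtau, dt/dtau) = (-0.446854, 0.465992); Gamma_sss = 3.350770, Gamma_sst = 4.072752, Gamma_stt = 3.251553, Gamma_tss = -4.973509, Gamma_tst = -3.940787, Gamma_ttt = -1.928872; k4 = (-0.446854, 0.465992, 0.320995, -0.229228)
  Y <- Y + (h/6)(k1 + 2k2 + 2k3 + k4): s = -0.5709, t = 0.8225, ds/dtau = -0.4469, dt/dtau = 0.4659
step 2:
  k1: at (s, t) = (-0.570892, 0.822456), (ds/dtau, dt/dtau) = (-0.446909, 0.465858); Gamma_sss = 3.351375, Gamma_sst = 4.073133, Gamma_stt = 3.251818, Gamma_tss = -4.974322, Gamma_tst = -3.941447, Gamma_ttt = -1.929449; k1 = (-0.446909, 0.465858, 0.320937, -0.228941)
  k2: at (s, t) = (-0.604410, 0.857395), (ds/dtau, dt/dtau) = (-0.422839, 0.448687); Gamma_sss = 3.188570, Gamma_sst = 3.889908, Gamma_stt = 3.059238, Gamma_tss = -4.768120, Gamma_tst = -3.791305, Gamma_ttt = -1.798642; k2 = (-0.422839, 0.448687, 0.290026, -0.223983)
  k3: at (s, t) = (-0.602605, 0.856107), (ds/dtau, dt/dtau) = (-0.425157, 0.449059); Gamma_sss = 3.197131, Gamma_sst = 3.898581, Gamma_stt = 3.067788, Gamma_tss = -4.779196, Gamma_tst = -3.799565, Gamma_ttt = -1.805690; k3 = (-0.425157, 0.449059, 0.292099, -0.222825)
  k4: at (s, t) = (-0.634665, 0.889815), (ds/dtau, dt/dtau) = (-0.403094, 0.432434); Gamma_sss = 3.037520, Gamma_sst = 3.724471, Gamma_stt = 2.892561, Gamma_tss = -4.573239, Gamma_tst = -3.649419, Gamma_ttt = -1.681185; k4 = (-0.403094, 0.432434, 0.263980, -0.214809)
  Y <- Y + (h/6)(k1 + 2k2 + 2k3 + k4): s = -0.6345, t = 0.8898, ds/dtau = -0.4032, dt/dtau = 0.4324
step 3:
  k1: at (s, t) = (-0.634542, 0.889800), (ds/dtau, dt/dtau) = (-0.403180, 0.432423); Gamma_sss = 3.038048, Gamma_sst = 3.724905, Gamma_stt = 2.892932, Gamma_tss = -4.573944, Gamma_tst = -3.649967, Gamma_ttt = -1.681647; k1 = (-0.403180, 0.432423, 0.264037, -0.214738)
  k2: at (s, t) = (-0.664780, 0.922232), (ds/dtau, dt/dtau) = (-0.383377, 0.416318); Gamma_sss = 2.886275, Gamma_sst = 3.562774, Gamma_stt = 2.735632, Gamma_tss = -4.374985, Gamma_tst = -3.505001, Gamma_ttt = -1.566465; k2 = (-0.383377, 0.416318, 0.238925, -0.204317)
  k3: at (s, t) = (-0.663295, 0.921024), (ds/dtau, dt/dtau) = (-0.385261, 0.417100); Gamma_sss = 2.893354, Gamma_sst = 3.569868, Gamma_stt = 2.742243, Gamma_tss = -4.384376, Gamma_tst = -3.511953, Gamma_ttt = -1.571974; k3 = (-0.385261, 0.417100, 0.240777, -0.204452)
  k4: at (s, t) = (-0.692331, 0.952365), (ds/dtau, dt/dtau) = (-0.367064, 0.401756); Gamma_sss = 2.748586, Gamma_sst = 3.417848, Gamma_stt = 2.599257, Gamma_tss = -4.192087, Gamma_tst = -3.371871, Gamma_ttt = -1.464412; k4 = (-0.367064, 0.401756, 0.218187, -0.193308)
  Y <- Y + (h/6)(k1 + 2k2 + 2k3 + k4): s = -0.6922, t = 0.9523, ds/dtau = -0.3671, dt/dtau = 0.4018

Answer: s = -0.6922, t = 0.9523, ds/dtau = -0.3671, dt/dtau = 0.4018


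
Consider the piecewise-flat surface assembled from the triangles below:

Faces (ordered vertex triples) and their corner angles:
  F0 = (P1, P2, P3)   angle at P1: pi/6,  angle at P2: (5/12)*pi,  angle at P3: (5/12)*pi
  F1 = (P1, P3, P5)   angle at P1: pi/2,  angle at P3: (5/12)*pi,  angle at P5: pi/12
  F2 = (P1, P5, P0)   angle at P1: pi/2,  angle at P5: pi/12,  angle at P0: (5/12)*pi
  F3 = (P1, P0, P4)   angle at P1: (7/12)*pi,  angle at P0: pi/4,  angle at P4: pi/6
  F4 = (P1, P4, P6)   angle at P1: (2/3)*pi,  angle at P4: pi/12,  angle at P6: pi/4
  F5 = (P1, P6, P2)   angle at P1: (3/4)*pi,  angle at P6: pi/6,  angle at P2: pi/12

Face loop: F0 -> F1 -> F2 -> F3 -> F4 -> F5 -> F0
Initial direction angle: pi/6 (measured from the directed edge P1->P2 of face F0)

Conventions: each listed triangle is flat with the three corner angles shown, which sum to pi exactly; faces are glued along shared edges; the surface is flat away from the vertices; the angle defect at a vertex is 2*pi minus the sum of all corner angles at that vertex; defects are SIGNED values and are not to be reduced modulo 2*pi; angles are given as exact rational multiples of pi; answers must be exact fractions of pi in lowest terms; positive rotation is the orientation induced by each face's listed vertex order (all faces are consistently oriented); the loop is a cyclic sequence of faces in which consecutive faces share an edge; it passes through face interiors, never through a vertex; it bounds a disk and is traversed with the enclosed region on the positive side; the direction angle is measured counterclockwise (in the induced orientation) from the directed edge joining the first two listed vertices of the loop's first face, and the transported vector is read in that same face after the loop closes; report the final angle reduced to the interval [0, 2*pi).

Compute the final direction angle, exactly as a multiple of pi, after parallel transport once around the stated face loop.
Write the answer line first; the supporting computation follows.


Answer: final direction angle = pi

enclosed vertex P1: corner angles sum to (19/6)*pi, defect = 2*pi - (19/6)*pi = (-7/6)*pi
the rotation equals the total enclosed defect, so the final angle is initial + defects (mod 2*pi)
final angle = pi/6 - (7/6)*pi = pi (mod 2*pi)


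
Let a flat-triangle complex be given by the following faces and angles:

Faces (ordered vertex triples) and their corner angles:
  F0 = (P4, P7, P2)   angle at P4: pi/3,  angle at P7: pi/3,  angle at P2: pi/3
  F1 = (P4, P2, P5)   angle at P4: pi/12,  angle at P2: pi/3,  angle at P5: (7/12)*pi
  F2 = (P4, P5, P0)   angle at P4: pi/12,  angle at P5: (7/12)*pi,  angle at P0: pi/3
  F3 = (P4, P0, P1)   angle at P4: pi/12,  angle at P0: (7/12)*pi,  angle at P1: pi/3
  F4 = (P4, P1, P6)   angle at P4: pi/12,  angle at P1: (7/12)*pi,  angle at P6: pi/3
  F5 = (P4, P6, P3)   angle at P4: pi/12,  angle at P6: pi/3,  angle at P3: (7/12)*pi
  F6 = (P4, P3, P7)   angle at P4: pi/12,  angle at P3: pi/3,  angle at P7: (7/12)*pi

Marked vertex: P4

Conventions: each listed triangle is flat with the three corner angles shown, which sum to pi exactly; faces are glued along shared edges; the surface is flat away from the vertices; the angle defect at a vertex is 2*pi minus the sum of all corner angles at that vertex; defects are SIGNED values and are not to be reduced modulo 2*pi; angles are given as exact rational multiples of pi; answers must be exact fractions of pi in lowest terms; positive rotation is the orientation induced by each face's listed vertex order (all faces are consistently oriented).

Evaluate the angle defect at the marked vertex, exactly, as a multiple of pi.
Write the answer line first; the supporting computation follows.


Answer: defect(P4) = (7/6)*pi

Sum of corner angles at P4: (5/6)*pi
defect = 2*pi - (5/6)*pi


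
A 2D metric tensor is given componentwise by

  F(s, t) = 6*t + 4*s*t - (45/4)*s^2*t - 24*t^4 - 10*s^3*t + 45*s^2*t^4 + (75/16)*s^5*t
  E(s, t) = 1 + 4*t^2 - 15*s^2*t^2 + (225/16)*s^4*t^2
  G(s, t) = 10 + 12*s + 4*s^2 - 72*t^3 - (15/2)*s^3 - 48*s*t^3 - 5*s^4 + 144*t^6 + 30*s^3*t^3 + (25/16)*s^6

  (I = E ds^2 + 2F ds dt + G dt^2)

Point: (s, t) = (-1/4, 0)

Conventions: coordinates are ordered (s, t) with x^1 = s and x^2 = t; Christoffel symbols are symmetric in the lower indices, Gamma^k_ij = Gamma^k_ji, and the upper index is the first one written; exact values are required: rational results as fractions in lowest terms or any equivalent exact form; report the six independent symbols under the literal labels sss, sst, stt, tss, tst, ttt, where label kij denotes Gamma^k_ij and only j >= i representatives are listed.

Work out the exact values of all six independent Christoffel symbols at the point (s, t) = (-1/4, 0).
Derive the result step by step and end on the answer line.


E = 1, F = 0, G = 481561/65536 at the point
E_s = 0, E_t = 0, F_s = 0, F_t = 72885/16384, G_s = 72885/8192, G_t = 0
EG - F^2 = 481561/65536;  g^inv = (65536/481561) * [[481561/65536, 0], [0, 1]]
first-kind symbols [ij,l] = (1/2)(d_i g_jl + d_j g_il - d_l g_ij): [ss,s] = E_s/2 = 0, [ss,t] = F_s - E_t/2 = 0, [st,s] = E_t/2 = 0, [st,t] = G_s/2 = 72885/16384, [tt,s] = F_t - G_s/2 = 0, [tt,t] = G_t/2 = 0
Gamma^s_ij = (G*[ij,s] - F*[ij,t])/(EG - F^2), Gamma^t_ij = (E*[ij,t] - F*[ij,s])/(EG - F^2)

Answer: Gamma_sss = 0, Gamma_sst = 0, Gamma_stt = 0, Gamma_tss = 0, Gamma_tst = 291540/481561, Gamma_ttt = 0


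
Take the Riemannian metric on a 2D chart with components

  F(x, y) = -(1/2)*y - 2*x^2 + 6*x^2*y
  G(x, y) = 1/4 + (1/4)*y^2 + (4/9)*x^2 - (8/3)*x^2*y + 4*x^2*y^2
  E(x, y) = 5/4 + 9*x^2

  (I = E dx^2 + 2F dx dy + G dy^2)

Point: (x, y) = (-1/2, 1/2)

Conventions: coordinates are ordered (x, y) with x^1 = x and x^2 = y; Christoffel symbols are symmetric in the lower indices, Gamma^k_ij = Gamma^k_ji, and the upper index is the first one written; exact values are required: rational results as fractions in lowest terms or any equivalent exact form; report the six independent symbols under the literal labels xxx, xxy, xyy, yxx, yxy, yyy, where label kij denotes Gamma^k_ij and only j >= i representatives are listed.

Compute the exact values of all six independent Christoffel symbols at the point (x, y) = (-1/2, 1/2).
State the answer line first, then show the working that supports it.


Answer: Gamma_xxx = -9/7, Gamma_xxy = 0, Gamma_xyy = 19/63, Gamma_yxx = -144/49, Gamma_yxy = -8/49, Gamma_yyy = 6/7

E = 7/2, F = 0, G = 49/144 at the point
E_x = -9, E_y = 0, F_x = -1, F_y = 1, G_x = -1/9, G_y = 7/12
EG - F^2 = 343/288;  g^inv = (288/343) * [[49/144, 0], [0, 7/2]]
first-kind symbols [ij,l] = (1/2)(d_i g_jl + d_j g_il - d_l g_ij): [xx,x] = E_x/2 = -9/2, [xx,y] = F_x - E_y/2 = -1, [xy,x] = E_y/2 = 0, [xy,y] = G_x/2 = -1/18, [yy,x] = F_y - G_x/2 = 19/18, [yy,y] = G_y/2 = 7/24
Gamma^x_ij = (G*[ij,x] - F*[ij,y])/(EG - F^2), Gamma^y_ij = (E*[ij,y] - F*[ij,x])/(EG - F^2)


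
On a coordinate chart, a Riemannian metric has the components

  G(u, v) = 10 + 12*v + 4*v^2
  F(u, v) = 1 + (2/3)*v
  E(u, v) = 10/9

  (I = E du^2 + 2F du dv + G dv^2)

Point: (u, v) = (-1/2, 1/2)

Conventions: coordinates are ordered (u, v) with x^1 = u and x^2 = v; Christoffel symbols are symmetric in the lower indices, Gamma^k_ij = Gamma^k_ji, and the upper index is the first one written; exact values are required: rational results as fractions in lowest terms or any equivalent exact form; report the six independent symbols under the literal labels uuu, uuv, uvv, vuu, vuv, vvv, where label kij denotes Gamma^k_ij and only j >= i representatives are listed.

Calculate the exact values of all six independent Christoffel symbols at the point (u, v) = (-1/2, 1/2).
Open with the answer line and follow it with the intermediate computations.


Answer: Gamma_uuu = 0, Gamma_uuv = 0, Gamma_uvv = 3/77, Gamma_vuu = 0, Gamma_vuv = 0, Gamma_vvv = 36/77

E = 10/9, F = 4/3, G = 17 at the point
E_u = 0, E_v = 0, F_u = 0, F_v = 2/3, G_u = 0, G_v = 16
EG - F^2 = 154/9;  g^inv = (9/154) * [[17, -4/3], [-4/3, 10/9]]
first-kind symbols [ij,l] = (1/2)(d_i g_jl + d_j g_il - d_l g_ij): [uu,u] = E_u/2 = 0, [uu,v] = F_u - E_v/2 = 0, [uv,u] = E_v/2 = 0, [uv,v] = G_u/2 = 0, [vv,u] = F_v - G_u/2 = 2/3, [vv,v] = G_v/2 = 8
Gamma^u_ij = (G*[ij,u] - F*[ij,v])/(EG - F^2), Gamma^v_ij = (E*[ij,v] - F*[ij,u])/(EG - F^2)


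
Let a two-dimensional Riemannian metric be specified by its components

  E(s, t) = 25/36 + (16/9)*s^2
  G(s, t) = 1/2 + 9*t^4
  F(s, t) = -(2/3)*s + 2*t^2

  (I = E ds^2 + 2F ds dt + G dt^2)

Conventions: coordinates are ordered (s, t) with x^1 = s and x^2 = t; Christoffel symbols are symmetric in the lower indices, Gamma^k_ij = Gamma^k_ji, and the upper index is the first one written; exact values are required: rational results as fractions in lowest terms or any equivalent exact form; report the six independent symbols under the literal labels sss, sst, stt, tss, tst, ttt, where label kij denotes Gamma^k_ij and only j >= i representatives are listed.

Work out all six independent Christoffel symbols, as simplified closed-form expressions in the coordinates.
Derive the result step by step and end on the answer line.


E = 25/36 + (16/9)*s^2; F = -(2/3)*s + 2*t^2; G = 1/2 + 9*t^4
Gamma^k_ij = (1/2) g^{kl} (d_i g_jl + d_j g_il - d_l g_ij), with g^inv = (1/(EG-F^2)) [[G, -F], [-F, E]]
first partials: E_s = (32/9)*s, E_t = 0, F_s = -2/3, F_t = 4*t, G_s = 0, G_t = 36*t^3
D = EG - F^2 = 25/72 + (4/9)*s^2 + (8/3)*s*t^2 + (9/4)*t^4 + 16*s^2*t^4
expanded: Gamma^s_ss = (G E_s - 2F F_s + F E_t)/(2D), Gamma^s_st = (G E_t - F G_s)/(2D), Gamma^s_tt = (2G F_t - G G_s - F G_t)/(2D), Gamma^t_ss = (2E F_s - E E_t - F E_s)/(2D), Gamma^t_st = (E G_s - F E_t)/(2D), Gamma^t_tt = (E G_t - 2F F_t + F G_s)/(2D); substitute and cancel common factors

Answer: Gamma_sss = (1152*s*t^4 + 32*s + 96*t^2)/(1152*s^2*t^4 + 32*s^2 + 192*s*t^2 + 162*t^4 + 25), Gamma_sst = 0, Gamma_stt = (864*s*t^3 + 144*t)/(1152*s^2*t^4 + 32*s^2 + 192*s*t^2 + 162*t^4 + 25), Gamma_tss = (-768*s*t^2 - 100)/(3456*s^2*t^4 + 96*s^2 + 576*s*t^2 + 486*t^4 + 75), Gamma_tst = 0, Gamma_ttt = (2304*s^2*t^3 + 192*s*t + 324*t^3)/(1152*s^2*t^4 + 32*s^2 + 192*s*t^2 + 162*t^4 + 25)


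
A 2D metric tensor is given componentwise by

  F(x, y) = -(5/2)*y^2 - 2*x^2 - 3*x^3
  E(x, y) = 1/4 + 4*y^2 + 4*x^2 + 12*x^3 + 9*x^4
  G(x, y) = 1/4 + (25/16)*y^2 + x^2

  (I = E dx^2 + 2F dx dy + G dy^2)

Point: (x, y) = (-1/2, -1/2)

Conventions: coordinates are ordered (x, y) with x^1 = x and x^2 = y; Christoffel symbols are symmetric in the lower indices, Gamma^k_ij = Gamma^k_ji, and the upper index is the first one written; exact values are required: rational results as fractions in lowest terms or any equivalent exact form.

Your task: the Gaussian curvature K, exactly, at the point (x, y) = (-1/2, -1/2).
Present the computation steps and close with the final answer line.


E = 21/16, F = -3/4, G = 57/64, EG - F^2 = 621/1024 at the point
E_x = 1/2, E_y = -4, F_x = -1/4, F_y = 5/2, G_x = -1, G_y = -25/16
E_yy = 8, F_xy = 0, G_xx = 2
K follows from Brioschi's formula, (det M1 - det M2)/(EG - F^2)^2.
M1 = [[-E_yy/2 + F_xy - G_xx/2, E_x/2, F_x - E_y/2], [F_y - G_x/2, E, F], [G_y/2, F, G]] = [[-5, 1/4, 7/4], [3, 21/16, -3/4], [-25/32, -3/4, 57/64]]; det M1 = -11667/2048
M2 = [[0, E_y/2, G_x/2], [E_y/2, E, F], [G_x/2, F, G]] = [[0, -2, -1/2], [-2, 21/16, -3/4], [-1/2, -3/4, 57/64]]; det M2 = -345/64
det M1 - det M2 = -627/2048; K = -627/2048 / (621/1024)^2 = -107008/128547

Answer: K = -107008/128547


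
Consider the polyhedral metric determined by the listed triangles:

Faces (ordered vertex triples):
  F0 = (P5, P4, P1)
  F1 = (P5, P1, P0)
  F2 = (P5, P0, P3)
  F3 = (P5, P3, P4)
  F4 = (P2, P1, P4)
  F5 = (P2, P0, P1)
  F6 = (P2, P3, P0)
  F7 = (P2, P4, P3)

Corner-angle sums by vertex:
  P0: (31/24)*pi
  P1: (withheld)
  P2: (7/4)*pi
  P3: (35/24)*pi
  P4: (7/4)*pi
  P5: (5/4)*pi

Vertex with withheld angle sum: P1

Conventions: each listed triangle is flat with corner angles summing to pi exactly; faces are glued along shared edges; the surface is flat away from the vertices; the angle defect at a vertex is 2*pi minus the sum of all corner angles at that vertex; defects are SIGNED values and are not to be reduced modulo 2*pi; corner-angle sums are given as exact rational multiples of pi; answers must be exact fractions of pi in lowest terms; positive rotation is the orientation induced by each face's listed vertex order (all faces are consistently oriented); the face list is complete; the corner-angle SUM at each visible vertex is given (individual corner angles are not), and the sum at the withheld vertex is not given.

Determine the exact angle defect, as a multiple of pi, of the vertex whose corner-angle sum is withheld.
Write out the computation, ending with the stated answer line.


V = 6, E = 12, F = 8; chi = V - E + F = 2
Gauss-Bonnet: total defect = 2*pi*chi = 4*pi; visible defects sum to (5/2)*pi

Answer: defect(P1) = (3/2)*pi


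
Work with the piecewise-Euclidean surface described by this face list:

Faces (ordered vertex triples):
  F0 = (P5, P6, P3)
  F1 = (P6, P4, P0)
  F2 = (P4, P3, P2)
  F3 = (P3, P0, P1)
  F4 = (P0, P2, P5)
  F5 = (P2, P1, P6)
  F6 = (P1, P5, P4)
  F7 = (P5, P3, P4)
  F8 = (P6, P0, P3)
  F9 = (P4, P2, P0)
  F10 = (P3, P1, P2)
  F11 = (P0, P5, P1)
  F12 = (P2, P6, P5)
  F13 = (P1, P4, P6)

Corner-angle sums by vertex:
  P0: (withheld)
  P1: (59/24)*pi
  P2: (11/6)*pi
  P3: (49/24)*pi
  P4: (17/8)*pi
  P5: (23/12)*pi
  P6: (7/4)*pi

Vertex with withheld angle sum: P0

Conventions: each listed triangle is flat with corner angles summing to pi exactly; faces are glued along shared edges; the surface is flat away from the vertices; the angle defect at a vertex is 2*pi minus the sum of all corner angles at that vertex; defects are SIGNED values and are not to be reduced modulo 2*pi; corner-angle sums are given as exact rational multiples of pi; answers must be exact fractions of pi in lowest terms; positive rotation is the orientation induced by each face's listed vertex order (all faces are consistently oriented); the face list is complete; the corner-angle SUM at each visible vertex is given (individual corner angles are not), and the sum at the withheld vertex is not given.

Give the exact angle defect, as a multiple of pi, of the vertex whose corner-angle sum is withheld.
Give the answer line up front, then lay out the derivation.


Answer: defect(P0) = pi/8

V = 7, E = 21, F = 14; chi = V - E + F = 0
Gauss-Bonnet: total defect = 2*pi*chi = 0; visible defects sum to -pi/8


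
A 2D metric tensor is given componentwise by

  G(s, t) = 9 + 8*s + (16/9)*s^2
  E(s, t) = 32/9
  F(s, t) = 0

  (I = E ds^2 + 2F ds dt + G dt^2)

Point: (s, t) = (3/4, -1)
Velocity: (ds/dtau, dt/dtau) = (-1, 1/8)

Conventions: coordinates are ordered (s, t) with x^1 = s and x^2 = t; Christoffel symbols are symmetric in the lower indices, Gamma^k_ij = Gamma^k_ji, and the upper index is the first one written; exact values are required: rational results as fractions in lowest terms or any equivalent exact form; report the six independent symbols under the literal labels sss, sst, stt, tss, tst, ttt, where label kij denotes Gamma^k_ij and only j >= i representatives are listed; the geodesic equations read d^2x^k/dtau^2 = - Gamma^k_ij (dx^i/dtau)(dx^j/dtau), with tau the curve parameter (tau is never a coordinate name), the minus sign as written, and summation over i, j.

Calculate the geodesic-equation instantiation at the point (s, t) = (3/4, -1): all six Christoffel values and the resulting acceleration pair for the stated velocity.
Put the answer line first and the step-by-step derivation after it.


Answer: Gamma_sss = 0, Gamma_sst = 0, Gamma_stt = -3/2, Gamma_tss = 0, Gamma_tst = 1/3, Gamma_ttt = 0; accelerations (d^2s/dtau^2, d^2t/dtau^2) = (3/128, 1/12)

E = 32/9, F = 0, G = 16 at the point
E_s = 0, E_t = 0, F_s = 0, F_t = 0, G_s = 32/3, G_t = 0
EG - F^2 = 512/9;  g^inv = (9/512) * [[16, 0], [0, 32/9]]
first-kind symbols [ij,l] = (1/2)(d_i g_jl + d_j g_il - d_l g_ij): [ss,s] = E_s/2 = 0, [ss,t] = F_s - E_t/2 = 0, [st,s] = E_t/2 = 0, [st,t] = G_s/2 = 16/3, [tt,s] = F_t - G_s/2 = -16/3, [tt,t] = G_t/2 = 0
Gamma^s_ij = (G*[ij,s] - F*[ij,t])/(EG - F^2), Gamma^t_ij = (E*[ij,t] - F*[ij,s])/(EG - F^2)
Gamma_sss = 0, Gamma_sst = 0, Gamma_stt = -3/2, Gamma_tss = 0, Gamma_tst = 1/3, Gamma_ttt = 0
d^2s/dtau^2 = -(Gamma_sss*(-1)^2 + 2*Gamma_sst*(-1)*(1/8) + Gamma_stt*(1/8)^2) = 3/128
d^2t/dtau^2 = -(Gamma_tss*(-1)^2 + 2*Gamma_tst*(-1)*(1/8) + Gamma_ttt*(1/8)^2) = 1/12
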